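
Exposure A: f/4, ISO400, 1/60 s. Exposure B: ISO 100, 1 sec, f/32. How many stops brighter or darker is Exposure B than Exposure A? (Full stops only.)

Aperture: f/4 → f/5.6 → f/8 → f/11 → f/16 → f/22 → f/32 — 6 stops narrower (darker).
Shutter speed: 1/60 → 1/30 → 1/15 → 1/8 → 1/4 → 1/2 → 1 — 6 stops slower (brighter).
ISO: 400 → 200 → 100 — 2 stops lower (darker).
Net: −6 +6 −2 = −2 stops.

2 stops darker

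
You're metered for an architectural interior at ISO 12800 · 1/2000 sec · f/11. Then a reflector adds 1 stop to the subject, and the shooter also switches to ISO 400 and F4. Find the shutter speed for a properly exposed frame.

1/1000s

Scene light: 1 stop brighter.
ISO: 12800 → 6400 → 3200 → 1600 → 800 → 400 — 5 stops lower (darker).
Aperture: f/11 → f/8 → f/5.6 → f/4 — 3 stops larger aperture (brighter).
Net so far: 1 stop darker. Shutter speed: 1/2000 → 1/1000.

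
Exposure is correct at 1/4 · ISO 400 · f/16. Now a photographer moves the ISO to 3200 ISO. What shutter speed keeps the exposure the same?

1/30s

ISO: 400 → 800 → 1600 → 3200 — 3 stops raised (brighter).
Need 3 stops darker from the shutter speed: 1/4 → 1/8 → 1/15 → 1/30.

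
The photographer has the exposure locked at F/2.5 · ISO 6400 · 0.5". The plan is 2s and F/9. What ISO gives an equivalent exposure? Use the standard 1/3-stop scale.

Shutter speed: 0.5 → 0.6 → 0.8 → 1 → 1.3 → 1.6 → 2 — 2 stops slower (brighter).
Aperture: f/2.5 → f/2.8 → f/3.2 → f/3.5 → f/4 → f/4.5 → f/5 → f/5.6 → f/6.3 → f/7.1 → f/8 → f/9 — 3 2/3 stops smaller aperture (darker).
Net change so far: 1 2/3 stops darker. Offset with the ISO: 6400 → 8000 → 10000 → 12800 → 16000 → 20000.

ISO 20000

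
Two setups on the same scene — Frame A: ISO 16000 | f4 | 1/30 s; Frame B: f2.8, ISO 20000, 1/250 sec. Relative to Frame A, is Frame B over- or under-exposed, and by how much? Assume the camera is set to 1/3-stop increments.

1 2/3 stops darker

Aperture: f/4 → f/3.5 → f/3.2 → f/2.8 — 1 stop larger aperture (brighter).
Shutter speed: 1/30 → 1/40 → 1/50 → 1/60 → 1/80 → 1/100 → 1/125 → 1/160 → 1/200 → 1/250 — 3 stops shorter (darker).
ISO: 16000 → 20000 — 1/3 stop higher (brighter).
Net: +1 −3 +1/3 = −1 2/3 stops.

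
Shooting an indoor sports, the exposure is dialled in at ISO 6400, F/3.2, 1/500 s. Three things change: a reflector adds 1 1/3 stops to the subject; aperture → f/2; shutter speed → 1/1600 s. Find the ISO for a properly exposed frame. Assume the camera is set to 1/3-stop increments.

ISO 3200

Scene light: 1 1/3 stops brighter.
Aperture: f/3.2 → f/2.8 → f/2.5 → f/2.2 → f/2 — 1 1/3 stops opened up (brighter).
Shutter speed: 1/500 → 1/640 → 1/800 → 1/1000 → 1/1250 → 1/1600 — 1 2/3 stops shorter (darker).
Net so far: 1 stop brighter. ISO: 6400 → 5000 → 4000 → 3200.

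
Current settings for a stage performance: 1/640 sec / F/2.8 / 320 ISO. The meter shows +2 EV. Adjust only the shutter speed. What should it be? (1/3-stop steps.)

Overexposed by 2 stops → need 2 stops darker.
Shutter speed: 1/640 → 1/800 → 1/1000 → 1/1250 → 1/1600 → 1/2000 → 1/2500.

1/2500s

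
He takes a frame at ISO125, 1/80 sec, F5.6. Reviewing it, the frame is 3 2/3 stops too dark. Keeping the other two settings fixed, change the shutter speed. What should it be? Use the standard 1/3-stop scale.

1/6s

Underexposed by 3 2/3 stops → need 3 2/3 stops brighter.
Shutter speed: 1/80 → 1/60 → 1/50 → 1/40 → 1/30 → 1/25 → 1/20 → 1/15 → 1/13 → 1/10 → 1/8 → 1/6.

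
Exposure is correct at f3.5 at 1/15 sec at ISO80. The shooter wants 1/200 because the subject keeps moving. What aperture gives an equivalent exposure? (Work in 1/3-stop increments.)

Shutter speed: 1/15 → 1/20 → 1/25 → 1/30 → 1/40 → 1/50 → 1/60 → 1/80 → 1/100 → 1/125 → 1/160 → 1/200 — 3 2/3 stops faster (darker).
Need 3 2/3 stops brighter from the aperture: f/3.5 → f/3.2 → f/2.8 → f/2.5 → f/2.2 → f/2 → f/1.8 → f/1.6 → f/1.4 → f/1.2 → f/1.1 → f/1.0.

f/1.0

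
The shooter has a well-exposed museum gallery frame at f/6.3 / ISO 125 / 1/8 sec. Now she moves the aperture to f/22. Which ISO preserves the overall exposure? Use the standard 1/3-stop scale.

Aperture: f/6.3 → f/7.1 → f/8 → f/9 → f/10 → f/11 → f/13 → f/14 → f/16 → f/18 → f/20 → f/22 — 3 2/3 stops stopped down (darker).
Need 3 2/3 stops brighter from the ISO: 125 → 160 → 200 → 250 → 320 → 400 → 500 → 640 → 800 → 1000 → 1250 → 1600.

ISO 1600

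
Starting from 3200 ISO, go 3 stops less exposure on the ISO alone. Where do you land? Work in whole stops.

ISO 400

ISO: 3200 → 1600 → 800 → 400 — 3 stops lower (darker).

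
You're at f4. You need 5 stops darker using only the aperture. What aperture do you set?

Aperture: f/4 → f/5.6 → f/8 → f/11 → f/16 → f/22 — 5 stops stopped down (darker).

f/22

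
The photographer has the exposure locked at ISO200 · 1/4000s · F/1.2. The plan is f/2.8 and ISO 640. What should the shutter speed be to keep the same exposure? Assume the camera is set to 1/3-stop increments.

Aperture: f/1.2 → f/1.4 → f/1.6 → f/1.8 → f/2 → f/2.2 → f/2.5 → f/2.8 — 2 1/3 stops smaller aperture (darker).
ISO: 200 → 250 → 320 → 400 → 500 → 640 — 1 2/3 stops higher (brighter).
Net change so far: 2/3 stop darker. Offset with the shutter speed: 1/4000 → 1/3200 → 1/2500.

1/2500s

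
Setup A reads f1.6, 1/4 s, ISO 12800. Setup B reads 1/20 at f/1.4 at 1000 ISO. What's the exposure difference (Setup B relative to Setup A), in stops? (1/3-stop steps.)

5 2/3 stops darker

Aperture: f/1.6 → f/1.4 — 1/3 stop larger aperture (brighter).
Shutter speed: 1/4 → 1/5 → 1/6 → 1/8 → 1/10 → 1/13 → 1/15 → 1/20 — 2 1/3 stops faster (darker).
ISO: 12800 → 10000 → 8000 → 6400 → 5000 → 4000 → 3200 → 2500 → 2000 → 1600 → 1250 → 1000 — 3 2/3 stops lower (darker).
Net: +1/3 −2 1/3 −3 2/3 = −5 2/3 stops.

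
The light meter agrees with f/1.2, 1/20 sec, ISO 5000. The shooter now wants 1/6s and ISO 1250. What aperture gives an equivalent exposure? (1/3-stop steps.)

Shutter speed: 1/20 → 1/15 → 1/13 → 1/10 → 1/8 → 1/6 — 1 2/3 stops slower (brighter).
ISO: 5000 → 4000 → 3200 → 2500 → 2000 → 1600 → 1250 — 2 stops dropped (darker).
Net change so far: 1/3 stop darker. Offset with the aperture: f/1.2 → f/1.1.

f/1.1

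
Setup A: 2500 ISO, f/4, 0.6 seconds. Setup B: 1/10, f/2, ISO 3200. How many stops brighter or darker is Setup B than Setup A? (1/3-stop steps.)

Aperture: f/4 → f/3.5 → f/3.2 → f/2.8 → f/2.5 → f/2.2 → f/2 — 2 stops larger aperture (brighter).
Shutter speed: 0.6 → 0.5 → 0.4 → 0.3 → 1/4 → 1/5 → 1/6 → 1/8 → 1/10 — 2 2/3 stops faster (darker).
ISO: 2500 → 3200 — 1/3 stop raised (brighter).
Net: +2 −2 2/3 +1/3 = −1/3 stops.

1/3 stop darker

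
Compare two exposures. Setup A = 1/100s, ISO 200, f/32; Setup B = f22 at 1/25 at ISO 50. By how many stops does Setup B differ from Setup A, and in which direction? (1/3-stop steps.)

1 stop brighter

Aperture: f/32 → f/29 → f/25 → f/22 — 1 stop opened up (brighter).
Shutter speed: 1/100 → 1/80 → 1/60 → 1/50 → 1/40 → 1/30 → 1/25 — 2 stops slower (brighter).
ISO: 200 → 160 → 125 → 100 → 80 → 64 → 50 — 2 stops lower (darker).
Net: +1 +2 −2 = +1 stop.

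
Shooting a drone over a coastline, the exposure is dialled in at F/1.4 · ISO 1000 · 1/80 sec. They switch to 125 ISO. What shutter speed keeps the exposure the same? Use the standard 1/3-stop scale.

ISO: 1000 → 800 → 640 → 500 → 400 → 320 → 250 → 200 → 160 → 125 — 3 stops dropped (darker).
Need 3 stops brighter from the shutter speed: 1/80 → 1/60 → 1/50 → 1/40 → 1/30 → 1/25 → 1/20 → 1/15 → 1/13 → 1/10.

1/10s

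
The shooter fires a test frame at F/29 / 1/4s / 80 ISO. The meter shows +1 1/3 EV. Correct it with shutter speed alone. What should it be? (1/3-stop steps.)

1/10s

Overexposed by 1 1/3 stops → need 1 1/3 stops darker.
Shutter speed: 1/4 → 1/5 → 1/6 → 1/8 → 1/10.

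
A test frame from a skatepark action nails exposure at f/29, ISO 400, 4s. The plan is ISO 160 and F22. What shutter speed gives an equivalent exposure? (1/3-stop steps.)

6 s

ISO: 400 → 320 → 250 → 200 → 160 — 1 1/3 stops dropped (darker).
Aperture: f/29 → f/25 → f/22 — 2/3 stop opened up (brighter).
Net change so far: 2/3 stop darker. Offset with the shutter speed: 4 → 5 → 6.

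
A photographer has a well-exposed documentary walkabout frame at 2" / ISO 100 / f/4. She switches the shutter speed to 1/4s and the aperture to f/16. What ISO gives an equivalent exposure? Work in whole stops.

ISO 12800

Shutter speed: 2 → 1 → 1/2 → 1/4 — 3 stops faster (darker).
Aperture: f/4 → f/5.6 → f/8 → f/11 → f/16 — 4 stops stopped down (darker).
Net change so far: 7 stops darker. Offset with the ISO: 100 → 200 → 400 → 800 → 1600 → 3200 → 6400 → 12800.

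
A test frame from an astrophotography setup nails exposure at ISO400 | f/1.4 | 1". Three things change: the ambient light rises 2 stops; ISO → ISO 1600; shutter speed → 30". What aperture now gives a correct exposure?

f/32

Scene light: 2 stops brighter.
ISO: 400 → 800 → 1600 — 2 stops higher (brighter).
Shutter speed: 1 → 2 → 4 → 8 → 15 → 30 — 5 stops slower (brighter).
Net so far: 9 stops brighter. Aperture: f/1.4 → f/2 → f/2.8 → f/4 → f/5.6 → f/8 → f/11 → f/16 → f/22 → f/32.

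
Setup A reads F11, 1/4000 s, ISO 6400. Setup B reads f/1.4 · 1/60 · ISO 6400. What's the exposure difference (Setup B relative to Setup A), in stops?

Aperture: f/11 → f/8 → f/5.6 → f/4 → f/2.8 → f/2 → f/1.4 — 6 stops wider (brighter).
Shutter speed: 1/4000 → 1/2000 → 1/1000 → 1/500 → 1/250 → 1/125 → 1/60 — 6 stops slower (brighter).
ISO: unchanged.
Net: +6 +6 = +12 stops.

12 stops brighter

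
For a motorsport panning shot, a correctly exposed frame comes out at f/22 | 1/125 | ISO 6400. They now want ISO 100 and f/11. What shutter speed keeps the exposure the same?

ISO: 6400 → 3200 → 1600 → 800 → 400 → 200 → 100 — 6 stops lower (darker).
Aperture: f/22 → f/16 → f/11 — 2 stops wider (brighter).
Net change so far: 4 stops darker. Offset with the shutter speed: 1/125 → 1/60 → 1/30 → 1/15 → 1/8.

1/8s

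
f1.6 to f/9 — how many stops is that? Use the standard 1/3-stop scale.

f/1.6 → f/1.8 → f/2 → f/2.2 → f/2.5 → f/2.8 → f/3.2 → f/3.5 → f/4 → f/4.5 → f/5 → f/5.6 → f/6.3 → f/7.1 → f/8 → f/9 — count the steps: 15 third-stops = 5 stops.

5 stops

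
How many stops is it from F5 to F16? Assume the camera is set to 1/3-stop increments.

f/5 → f/5.6 → f/6.3 → f/7.1 → f/8 → f/9 → f/10 → f/11 → f/13 → f/14 → f/16 — count the steps: 10 third-stops = 3 1/3 stops.

3 1/3 stops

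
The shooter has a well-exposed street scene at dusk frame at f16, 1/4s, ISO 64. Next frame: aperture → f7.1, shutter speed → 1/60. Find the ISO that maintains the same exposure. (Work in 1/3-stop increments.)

Aperture: f/16 → f/14 → f/13 → f/11 → f/10 → f/9 → f/8 → f/7.1 — 2 1/3 stops larger aperture (brighter).
Shutter speed: 1/4 → 1/5 → 1/6 → 1/8 → 1/10 → 1/13 → 1/15 → 1/20 → 1/25 → 1/30 → 1/40 → 1/50 → 1/60 — 4 stops faster (darker).
Net change so far: 1 2/3 stops darker. Offset with the ISO: 64 → 80 → 100 → 125 → 160 → 200.

ISO 200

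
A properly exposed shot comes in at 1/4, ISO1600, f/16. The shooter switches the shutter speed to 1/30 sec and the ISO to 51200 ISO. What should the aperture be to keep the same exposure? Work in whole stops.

f/32

Shutter speed: 1/4 → 1/8 → 1/15 → 1/30 — 3 stops shorter (darker).
ISO: 1600 → 3200 → 6400 → 12800 → 25600 → 51200 — 5 stops higher (brighter).
Net change so far: 2 stops brighter. Offset with the aperture: f/16 → f/22 → f/32.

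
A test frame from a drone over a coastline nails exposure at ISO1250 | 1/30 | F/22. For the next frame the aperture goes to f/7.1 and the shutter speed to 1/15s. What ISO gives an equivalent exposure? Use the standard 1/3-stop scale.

Aperture: f/22 → f/20 → f/18 → f/16 → f/14 → f/13 → f/11 → f/10 → f/9 → f/8 → f/7.1 — 3 1/3 stops opened up (brighter).
Shutter speed: 1/30 → 1/25 → 1/20 → 1/15 — 1 stop longer (brighter).
Net change so far: 4 1/3 stops brighter. Offset with the ISO: 1250 → 1000 → 800 → 640 → 500 → 400 → 320 → 250 → 200 → 160 → 125 → 100 → 80 → 64.

ISO 64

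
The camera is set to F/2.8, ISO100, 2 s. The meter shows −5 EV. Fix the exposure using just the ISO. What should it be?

ISO 3200

Underexposed by 5 stops → need 5 stops brighter.
ISO: 100 → 200 → 400 → 800 → 1600 → 3200.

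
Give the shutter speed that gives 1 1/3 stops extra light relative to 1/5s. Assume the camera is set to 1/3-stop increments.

0.5 s

Shutter speed: 1/5 → 1/4 → 0.3 → 0.4 → 0.5 — 1 1/3 stops slower (brighter).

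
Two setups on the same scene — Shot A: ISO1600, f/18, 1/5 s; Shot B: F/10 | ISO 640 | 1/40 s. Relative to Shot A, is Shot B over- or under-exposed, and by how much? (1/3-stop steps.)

2 2/3 stops darker

Aperture: f/18 → f/16 → f/14 → f/13 → f/11 → f/10 — 1 2/3 stops opened up (brighter).
Shutter speed: 1/5 → 1/6 → 1/8 → 1/10 → 1/13 → 1/15 → 1/20 → 1/25 → 1/30 → 1/40 — 3 stops faster (darker).
ISO: 1600 → 1250 → 1000 → 800 → 640 — 1 1/3 stops lower (darker).
Net: +1 2/3 −3 −1 1/3 = −2 2/3 stops.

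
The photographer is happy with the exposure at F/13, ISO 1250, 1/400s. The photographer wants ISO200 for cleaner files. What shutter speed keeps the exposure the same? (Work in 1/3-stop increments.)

1/60s

ISO: 1250 → 1000 → 800 → 640 → 500 → 400 → 320 → 250 → 200 — 2 2/3 stops lower (darker).
Need 2 2/3 stops brighter from the shutter speed: 1/400 → 1/320 → 1/250 → 1/200 → 1/160 → 1/125 → 1/100 → 1/80 → 1/60.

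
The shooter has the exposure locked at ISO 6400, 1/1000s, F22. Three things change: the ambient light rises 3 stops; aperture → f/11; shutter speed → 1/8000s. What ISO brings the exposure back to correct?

ISO 1600

Scene light: 3 stops brighter.
Aperture: f/22 → f/16 → f/11 — 2 stops opened up (brighter).
Shutter speed: 1/1000 → 1/2000 → 1/4000 → 1/8000 — 3 stops faster (darker).
Net so far: 2 stops brighter. ISO: 6400 → 3200 → 1600.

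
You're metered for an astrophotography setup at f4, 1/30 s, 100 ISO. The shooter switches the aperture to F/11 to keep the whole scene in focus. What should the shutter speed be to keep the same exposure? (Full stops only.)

1/4s

Aperture: f/4 → f/5.6 → f/8 → f/11 — 3 stops stopped down (darker).
Need 3 stops brighter from the shutter speed: 1/30 → 1/15 → 1/8 → 1/4.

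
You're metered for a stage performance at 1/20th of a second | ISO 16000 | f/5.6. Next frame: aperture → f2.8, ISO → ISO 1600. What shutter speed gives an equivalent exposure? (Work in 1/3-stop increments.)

1/8s

Aperture: f/5.6 → f/5 → f/4.5 → f/4 → f/3.5 → f/3.2 → f/2.8 — 2 stops wider (brighter).
ISO: 16000 → 12800 → 10000 → 8000 → 6400 → 5000 → 4000 → 3200 → 2500 → 2000 → 1600 — 3 1/3 stops dropped (darker).
Net change so far: 1 1/3 stops darker. Offset with the shutter speed: 1/20 → 1/15 → 1/13 → 1/10 → 1/8.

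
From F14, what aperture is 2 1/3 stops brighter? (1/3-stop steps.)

Aperture: f/14 → f/13 → f/11 → f/10 → f/9 → f/8 → f/7.1 → f/6.3 — 2 1/3 stops larger aperture (brighter).

f/6.3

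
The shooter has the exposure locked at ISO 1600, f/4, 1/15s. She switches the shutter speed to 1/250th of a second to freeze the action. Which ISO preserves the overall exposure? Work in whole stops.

Shutter speed: 1/15 → 1/30 → 1/60 → 1/125 → 1/250 — 4 stops faster (darker).
Need 4 stops brighter from the ISO: 1600 → 3200 → 6400 → 12800 → 25600.

ISO 25600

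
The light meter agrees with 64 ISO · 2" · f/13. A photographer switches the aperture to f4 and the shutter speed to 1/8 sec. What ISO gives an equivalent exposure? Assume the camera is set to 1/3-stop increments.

ISO 100

Aperture: f/13 → f/11 → f/10 → f/9 → f/8 → f/7.1 → f/6.3 → f/5.6 → f/5 → f/4.5 → f/4 — 3 1/3 stops larger aperture (brighter).
Shutter speed: 2 → 1.6 → 1.3 → 1 → 0.8 → 0.6 → 0.5 → 0.4 → 0.3 → 1/4 → 1/5 → 1/6 → 1/8 — 4 stops shorter (darker).
Net change so far: 2/3 stop darker. Offset with the ISO: 64 → 80 → 100.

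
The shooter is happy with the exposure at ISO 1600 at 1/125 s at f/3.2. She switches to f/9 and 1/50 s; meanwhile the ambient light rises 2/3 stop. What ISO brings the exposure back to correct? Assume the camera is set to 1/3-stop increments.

ISO 3200

Scene light: 2/3 stop brighter.
Aperture: f/3.2 → f/3.5 → f/4 → f/4.5 → f/5 → f/5.6 → f/6.3 → f/7.1 → f/8 → f/9 — 3 stops stopped down (darker).
Shutter speed: 1/125 → 1/100 → 1/80 → 1/60 → 1/50 — 1 1/3 stops slower (brighter).
Net so far: 1 stop darker. ISO: 1600 → 2000 → 2500 → 3200.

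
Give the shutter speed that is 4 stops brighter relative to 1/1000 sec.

1/60s

Shutter speed: 1/1000 → 1/500 → 1/250 → 1/125 → 1/60 — 4 stops longer (brighter).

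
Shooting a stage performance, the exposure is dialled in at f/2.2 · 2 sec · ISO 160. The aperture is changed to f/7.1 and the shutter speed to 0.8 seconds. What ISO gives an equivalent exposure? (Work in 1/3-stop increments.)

Aperture: f/2.2 → f/2.5 → f/2.8 → f/3.2 → f/3.5 → f/4 → f/4.5 → f/5 → f/5.6 → f/6.3 → f/7.1 — 3 1/3 stops stopped down (darker).
Shutter speed: 2 → 1.6 → 1.3 → 1 → 0.8 — 1 1/3 stops shorter (darker).
Net change so far: 4 2/3 stops darker. Offset with the ISO: 160 → 200 → 250 → 320 → 400 → 500 → 640 → 800 → 1000 → 1250 → 1600 → 2000 → 2500 → 3200 → 4000.

ISO 4000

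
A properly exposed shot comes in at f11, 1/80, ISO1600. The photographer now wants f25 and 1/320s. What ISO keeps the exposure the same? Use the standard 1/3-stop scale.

Aperture: f/11 → f/13 → f/14 → f/16 → f/18 → f/20 → f/22 → f/25 — 2 1/3 stops narrower (darker).
Shutter speed: 1/80 → 1/100 → 1/125 → 1/160 → 1/200 → 1/250 → 1/320 — 2 stops shorter (darker).
Net change so far: 4 1/3 stops darker. Offset with the ISO: 1600 → 2000 → 2500 → 3200 → 4000 → 5000 → 6400 → 8000 → 10000 → 12800 → 16000 → 20000 → 25600 → 32000.

ISO 32000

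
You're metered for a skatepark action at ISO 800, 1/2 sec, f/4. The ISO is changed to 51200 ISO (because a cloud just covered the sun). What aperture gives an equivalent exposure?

f/32

ISO: 800 → 1600 → 3200 → 6400 → 12800 → 25600 → 51200 — 6 stops higher (brighter).
Need 6 stops darker from the aperture: f/4 → f/5.6 → f/8 → f/11 → f/16 → f/22 → f/32.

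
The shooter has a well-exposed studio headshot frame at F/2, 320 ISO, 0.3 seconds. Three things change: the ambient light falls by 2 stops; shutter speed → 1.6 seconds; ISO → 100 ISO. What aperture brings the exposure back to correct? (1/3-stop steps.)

Scene light: 2 stops darker.
Shutter speed: 0.3 → 0.4 → 0.5 → 0.6 → 0.8 → 1 → 1.3 → 1.6 — 2 1/3 stops longer (brighter).
ISO: 320 → 250 → 200 → 160 → 125 → 100 — 1 2/3 stops lower (darker).
Net so far: 1 1/3 stops darker. Aperture: f/2 → f/1.8 → f/1.6 → f/1.4 → f/1.2.

f/1.2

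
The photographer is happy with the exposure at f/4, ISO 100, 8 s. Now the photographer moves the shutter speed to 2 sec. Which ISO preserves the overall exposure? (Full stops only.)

Shutter speed: 8 → 4 → 2 — 2 stops shorter (darker).
Need 2 stops brighter from the ISO: 100 → 200 → 400.

ISO 400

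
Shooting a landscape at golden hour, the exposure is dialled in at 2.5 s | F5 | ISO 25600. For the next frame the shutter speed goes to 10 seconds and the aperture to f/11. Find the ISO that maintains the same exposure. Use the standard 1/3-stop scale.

ISO 32000

Shutter speed: 2.5 → 3.2 → 4 → 5 → 6 → 8 → 10 — 2 stops slower (brighter).
Aperture: f/5 → f/5.6 → f/6.3 → f/7.1 → f/8 → f/9 → f/10 → f/11 — 2 1/3 stops narrower (darker).
Net change so far: 1/3 stop darker. Offset with the ISO: 25600 → 32000.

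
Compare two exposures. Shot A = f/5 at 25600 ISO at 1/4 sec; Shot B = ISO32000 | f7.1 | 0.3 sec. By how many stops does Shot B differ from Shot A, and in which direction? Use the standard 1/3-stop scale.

1/3 stop darker

Aperture: f/5 → f/5.6 → f/6.3 → f/7.1 — 1 stop smaller aperture (darker).
Shutter speed: 1/4 → 0.3 — 1/3 stop longer (brighter).
ISO: 25600 → 32000 — 1/3 stop higher (brighter).
Net: −1 +1/3 +1/3 = −1/3 stops.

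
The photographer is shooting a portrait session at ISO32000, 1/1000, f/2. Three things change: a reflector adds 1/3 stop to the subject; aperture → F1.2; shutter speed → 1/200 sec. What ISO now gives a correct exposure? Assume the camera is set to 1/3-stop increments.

ISO 2000

Scene light: 1/3 stop brighter.
Aperture: f/2 → f/1.8 → f/1.6 → f/1.4 → f/1.2 — 1 1/3 stops opened up (brighter).
Shutter speed: 1/1000 → 1/800 → 1/640 → 1/500 → 1/400 → 1/320 → 1/250 → 1/200 — 2 1/3 stops slower (brighter).
Net so far: 4 stops brighter. ISO: 32000 → 25600 → 20000 → 16000 → 12800 → 10000 → 8000 → 6400 → 5000 → 4000 → 3200 → 2500 → 2000.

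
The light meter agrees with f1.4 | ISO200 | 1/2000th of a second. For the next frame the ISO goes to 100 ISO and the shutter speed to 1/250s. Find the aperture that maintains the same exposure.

f/2.8

ISO: 200 → 100 — 1 stop lower (darker).
Shutter speed: 1/2000 → 1/1000 → 1/500 → 1/250 — 3 stops slower (brighter).
Net change so far: 2 stops brighter. Offset with the aperture: f/1.4 → f/2 → f/2.8.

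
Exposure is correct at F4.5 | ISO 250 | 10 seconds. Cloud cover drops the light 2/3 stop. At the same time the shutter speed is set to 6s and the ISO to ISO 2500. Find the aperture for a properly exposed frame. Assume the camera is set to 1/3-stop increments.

Scene light: 2/3 stop darker.
Shutter speed: 10 → 8 → 6 — 2/3 stop shorter (darker).
ISO: 250 → 320 → 400 → 500 → 640 → 800 → 1000 → 1250 → 1600 → 2000 → 2500 — 3 1/3 stops raised (brighter).
Net so far: 2 stops brighter. Aperture: f/4.5 → f/5 → f/5.6 → f/6.3 → f/7.1 → f/8 → f/9.

f/9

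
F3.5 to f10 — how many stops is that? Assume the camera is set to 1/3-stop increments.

3 stops

f/3.5 → f/4 → f/4.5 → f/5 → f/5.6 → f/6.3 → f/7.1 → f/8 → f/9 → f/10 — count the steps: 9 third-stops = 3 stops.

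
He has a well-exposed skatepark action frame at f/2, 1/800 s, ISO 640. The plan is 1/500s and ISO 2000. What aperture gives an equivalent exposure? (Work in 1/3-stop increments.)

f/4.5

Shutter speed: 1/800 → 1/640 → 1/500 — 2/3 stop longer (brighter).
ISO: 640 → 800 → 1000 → 1250 → 1600 → 2000 — 1 2/3 stops higher (brighter).
Net change so far: 2 1/3 stops brighter. Offset with the aperture: f/2 → f/2.2 → f/2.5 → f/2.8 → f/3.2 → f/3.5 → f/4 → f/4.5.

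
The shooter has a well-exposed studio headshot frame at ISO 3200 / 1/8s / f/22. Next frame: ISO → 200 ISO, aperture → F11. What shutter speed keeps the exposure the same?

1/2s

ISO: 3200 → 1600 → 800 → 400 → 200 — 4 stops lower (darker).
Aperture: f/22 → f/16 → f/11 — 2 stops larger aperture (brighter).
Net change so far: 2 stops darker. Offset with the shutter speed: 1/8 → 1/4 → 1/2.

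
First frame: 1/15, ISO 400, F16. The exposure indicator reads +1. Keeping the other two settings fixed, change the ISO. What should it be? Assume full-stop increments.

Overexposed by 1 stop → need 1 stop darker.
ISO: 400 → 200.

ISO 200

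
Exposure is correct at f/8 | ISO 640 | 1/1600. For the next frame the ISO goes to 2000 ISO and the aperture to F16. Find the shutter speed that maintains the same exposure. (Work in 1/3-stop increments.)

ISO: 640 → 800 → 1000 → 1250 → 1600 → 2000 — 1 2/3 stops raised (brighter).
Aperture: f/8 → f/9 → f/10 → f/11 → f/13 → f/14 → f/16 — 2 stops smaller aperture (darker).
Net change so far: 1/3 stop darker. Offset with the shutter speed: 1/1600 → 1/1250.

1/1250s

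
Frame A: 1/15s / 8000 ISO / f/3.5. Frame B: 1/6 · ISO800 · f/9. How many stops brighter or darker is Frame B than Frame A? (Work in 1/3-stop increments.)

4 2/3 stops darker

Aperture: f/3.5 → f/4 → f/4.5 → f/5 → f/5.6 → f/6.3 → f/7.1 → f/8 → f/9 — 2 2/3 stops narrower (darker).
Shutter speed: 1/15 → 1/13 → 1/10 → 1/8 → 1/6 — 1 1/3 stops longer (brighter).
ISO: 8000 → 6400 → 5000 → 4000 → 3200 → 2500 → 2000 → 1600 → 1250 → 1000 → 800 — 3 1/3 stops dropped (darker).
Net: −2 2/3 +1 1/3 −3 1/3 = −4 2/3 stops.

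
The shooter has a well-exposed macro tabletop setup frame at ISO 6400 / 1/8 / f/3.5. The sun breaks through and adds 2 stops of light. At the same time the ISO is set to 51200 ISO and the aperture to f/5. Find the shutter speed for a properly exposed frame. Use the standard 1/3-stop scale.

1/125s

Scene light: 2 stops brighter.
ISO: 6400 → 8000 → 10000 → 12800 → 16000 → 20000 → 25600 → 32000 → 40000 → 51200 — 3 stops higher (brighter).
Aperture: f/3.5 → f/4 → f/4.5 → f/5 — 1 stop narrower (darker).
Net so far: 4 stops brighter. Shutter speed: 1/8 → 1/10 → 1/13 → 1/15 → 1/20 → 1/25 → 1/30 → 1/40 → 1/50 → 1/60 → 1/80 → 1/100 → 1/125.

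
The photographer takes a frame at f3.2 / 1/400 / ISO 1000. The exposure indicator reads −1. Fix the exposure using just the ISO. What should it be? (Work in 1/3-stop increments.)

ISO 2000

Underexposed by 1 stop → need 1 stop brighter.
ISO: 1000 → 1250 → 1600 → 2000.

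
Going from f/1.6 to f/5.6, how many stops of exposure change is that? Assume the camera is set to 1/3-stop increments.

3 2/3 stops

f/1.6 → f/1.8 → f/2 → f/2.2 → f/2.5 → f/2.8 → f/3.2 → f/3.5 → f/4 → f/4.5 → f/5 → f/5.6 — count the steps: 11 third-stops = 3 2/3 stops.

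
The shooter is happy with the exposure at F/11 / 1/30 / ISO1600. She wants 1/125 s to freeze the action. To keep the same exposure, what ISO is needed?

ISO 6400

Shutter speed: 1/30 → 1/60 → 1/125 — 2 stops faster (darker).
Need 2 stops brighter from the ISO: 1600 → 3200 → 6400.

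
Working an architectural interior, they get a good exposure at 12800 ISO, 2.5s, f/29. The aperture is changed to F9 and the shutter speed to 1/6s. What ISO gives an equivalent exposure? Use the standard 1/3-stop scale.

ISO 20000

Aperture: f/29 → f/25 → f/22 → f/20 → f/18 → f/16 → f/14 → f/13 → f/11 → f/10 → f/9 — 3 1/3 stops larger aperture (brighter).
Shutter speed: 2.5 → 2 → 1.6 → 1.3 → 1 → 0.8 → 0.6 → 0.5 → 0.4 → 0.3 → 1/4 → 1/5 → 1/6 — 4 stops shorter (darker).
Net change so far: 2/3 stop darker. Offset with the ISO: 12800 → 16000 → 20000.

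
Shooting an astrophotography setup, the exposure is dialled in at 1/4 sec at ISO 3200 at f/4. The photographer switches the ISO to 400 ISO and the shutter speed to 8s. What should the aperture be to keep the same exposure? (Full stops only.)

f/8

ISO: 3200 → 1600 → 800 → 400 — 3 stops lower (darker).
Shutter speed: 1/4 → 1/2 → 1 → 2 → 4 → 8 — 5 stops longer (brighter).
Net change so far: 2 stops brighter. Offset with the aperture: f/4 → f/5.6 → f/8.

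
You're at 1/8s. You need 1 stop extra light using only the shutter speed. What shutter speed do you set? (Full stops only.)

Shutter speed: 1/8 → 1/4 — 1 stop longer (brighter).

1/4s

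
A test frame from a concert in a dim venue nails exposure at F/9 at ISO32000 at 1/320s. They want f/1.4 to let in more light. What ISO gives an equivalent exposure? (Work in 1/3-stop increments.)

Aperture: f/9 → f/8 → f/7.1 → f/6.3 → f/5.6 → f/5 → f/4.5 → f/4 → f/3.5 → f/3.2 → f/2.8 → f/2.5 → f/2.2 → f/2 → f/1.8 → f/1.6 → f/1.4 — 5 1/3 stops opened up (brighter).
Need 5 1/3 stops darker from the ISO: 32000 → 25600 → 20000 → 16000 → 12800 → 10000 → 8000 → 6400 → 5000 → 4000 → 3200 → 2500 → 2000 → 1600 → 1250 → 1000 → 800.

ISO 800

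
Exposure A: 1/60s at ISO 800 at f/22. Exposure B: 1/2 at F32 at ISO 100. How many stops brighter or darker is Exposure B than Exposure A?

Aperture: f/22 → f/32 — 1 stop smaller aperture (darker).
Shutter speed: 1/60 → 1/30 → 1/15 → 1/8 → 1/4 → 1/2 — 5 stops longer (brighter).
ISO: 800 → 400 → 200 → 100 — 3 stops lower (darker).
Net: −1 +5 −3 = +1 stop.

1 stop brighter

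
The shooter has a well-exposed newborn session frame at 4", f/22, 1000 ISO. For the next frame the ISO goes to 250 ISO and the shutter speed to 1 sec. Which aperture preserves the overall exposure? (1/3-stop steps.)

f/5.6

ISO: 1000 → 800 → 640 → 500 → 400 → 320 → 250 — 2 stops lower (darker).
Shutter speed: 4 → 3.2 → 2.5 → 2 → 1.6 → 1.3 → 1 — 2 stops faster (darker).
Net change so far: 4 stops darker. Offset with the aperture: f/22 → f/20 → f/18 → f/16 → f/14 → f/13 → f/11 → f/10 → f/9 → f/8 → f/7.1 → f/6.3 → f/5.6.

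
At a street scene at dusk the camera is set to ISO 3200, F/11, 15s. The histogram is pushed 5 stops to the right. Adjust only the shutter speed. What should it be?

1/2s

Overexposed by 5 stops → need 5 stops darker.
Shutter speed: 15 → 8 → 4 → 2 → 1 → 1/2.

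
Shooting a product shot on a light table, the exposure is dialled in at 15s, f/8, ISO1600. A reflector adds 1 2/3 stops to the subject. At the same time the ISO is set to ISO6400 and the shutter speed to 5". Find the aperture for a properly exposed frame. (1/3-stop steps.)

f/16

Scene light: 1 2/3 stops brighter.
ISO: 1600 → 2000 → 2500 → 3200 → 4000 → 5000 → 6400 — 2 stops raised (brighter).
Shutter speed: 15 → 13 → 10 → 8 → 6 → 5 — 1 2/3 stops faster (darker).
Net so far: 2 stops brighter. Aperture: f/8 → f/9 → f/10 → f/11 → f/13 → f/14 → f/16.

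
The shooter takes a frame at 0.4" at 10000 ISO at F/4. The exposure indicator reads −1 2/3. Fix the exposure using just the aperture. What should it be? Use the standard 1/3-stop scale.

f/2.2

Underexposed by 1 2/3 stops → need 1 2/3 stops brighter.
Aperture: f/4 → f/3.5 → f/3.2 → f/2.8 → f/2.5 → f/2.2.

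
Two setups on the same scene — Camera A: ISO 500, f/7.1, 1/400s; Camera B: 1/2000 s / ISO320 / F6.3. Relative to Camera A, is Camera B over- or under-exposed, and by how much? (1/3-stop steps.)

Aperture: f/7.1 → f/6.3 — 1/3 stop wider (brighter).
Shutter speed: 1/400 → 1/500 → 1/640 → 1/800 → 1/1000 → 1/1250 → 1/1600 → 1/2000 — 2 1/3 stops shorter (darker).
ISO: 500 → 400 → 320 — 2/3 stop lower (darker).
Net: +1/3 −2 1/3 −2/3 = −2 2/3 stops.

2 2/3 stops darker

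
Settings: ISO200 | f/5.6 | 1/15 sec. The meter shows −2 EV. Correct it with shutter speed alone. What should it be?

1/4s

Underexposed by 2 stops → need 2 stops brighter.
Shutter speed: 1/15 → 1/8 → 1/4.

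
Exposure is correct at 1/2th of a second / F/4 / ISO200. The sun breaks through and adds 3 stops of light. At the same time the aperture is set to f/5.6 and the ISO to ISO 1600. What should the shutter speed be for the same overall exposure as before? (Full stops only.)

1/60s

Scene light: 3 stops brighter.
Aperture: f/4 → f/5.6 — 1 stop smaller aperture (darker).
ISO: 200 → 400 → 800 → 1600 — 3 stops raised (brighter).
Net so far: 5 stops brighter. Shutter speed: 1/2 → 1/4 → 1/8 → 1/15 → 1/30 → 1/60.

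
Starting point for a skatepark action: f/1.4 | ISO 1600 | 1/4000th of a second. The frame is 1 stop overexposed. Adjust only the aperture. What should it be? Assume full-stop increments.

Overexposed by 1 stop → need 1 stop darker.
Aperture: f/1.4 → f/2.

f/2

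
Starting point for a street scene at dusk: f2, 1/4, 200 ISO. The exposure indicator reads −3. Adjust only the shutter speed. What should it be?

Underexposed by 3 stops → need 3 stops brighter.
Shutter speed: 1/4 → 1/2 → 1 → 2.

2 s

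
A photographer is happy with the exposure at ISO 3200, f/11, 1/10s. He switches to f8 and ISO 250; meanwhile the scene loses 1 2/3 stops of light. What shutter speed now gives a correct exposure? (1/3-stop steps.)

2 s

Scene light: 1 2/3 stops darker.
Aperture: f/11 → f/10 → f/9 → f/8 — 1 stop wider (brighter).
ISO: 3200 → 2500 → 2000 → 1600 → 1250 → 1000 → 800 → 640 → 500 → 400 → 320 → 250 — 3 2/3 stops lower (darker).
Net so far: 4 1/3 stops darker. Shutter speed: 1/10 → 1/8 → 1/6 → 1/5 → 1/4 → 0.3 → 0.4 → 0.5 → 0.6 → 0.8 → 1 → 1.3 → 1.6 → 2.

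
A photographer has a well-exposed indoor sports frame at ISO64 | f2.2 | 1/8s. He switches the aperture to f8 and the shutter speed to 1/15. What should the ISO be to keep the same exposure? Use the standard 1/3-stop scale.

ISO 1600

Aperture: f/2.2 → f/2.5 → f/2.8 → f/3.2 → f/3.5 → f/4 → f/4.5 → f/5 → f/5.6 → f/6.3 → f/7.1 → f/8 — 3 2/3 stops narrower (darker).
Shutter speed: 1/8 → 1/10 → 1/13 → 1/15 — 1 stop shorter (darker).
Net change so far: 4 2/3 stops darker. Offset with the ISO: 64 → 80 → 100 → 125 → 160 → 200 → 250 → 320 → 400 → 500 → 640 → 800 → 1000 → 1250 → 1600.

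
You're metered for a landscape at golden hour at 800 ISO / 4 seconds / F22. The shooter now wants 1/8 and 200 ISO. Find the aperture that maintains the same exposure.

f/2

Shutter speed: 4 → 2 → 1 → 1/2 → 1/4 → 1/8 — 5 stops faster (darker).
ISO: 800 → 400 → 200 — 2 stops dropped (darker).
Net change so far: 7 stops darker. Offset with the aperture: f/22 → f/16 → f/11 → f/8 → f/5.6 → f/4 → f/2.8 → f/2.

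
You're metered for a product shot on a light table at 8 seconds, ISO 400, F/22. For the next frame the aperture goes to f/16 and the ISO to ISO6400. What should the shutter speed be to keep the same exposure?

Aperture: f/22 → f/16 — 1 stop opened up (brighter).
ISO: 400 → 800 → 1600 → 3200 → 6400 — 4 stops higher (brighter).
Net change so far: 5 stops brighter. Offset with the shutter speed: 8 → 4 → 2 → 1 → 1/2 → 1/4.

1/4s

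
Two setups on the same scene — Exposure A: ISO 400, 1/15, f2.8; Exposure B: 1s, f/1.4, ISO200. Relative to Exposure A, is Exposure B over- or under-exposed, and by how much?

Aperture: f/2.8 → f/2 → f/1.4 — 2 stops opened up (brighter).
Shutter speed: 1/15 → 1/8 → 1/4 → 1/2 → 1 — 4 stops slower (brighter).
ISO: 400 → 200 — 1 stop dropped (darker).
Net: +2 +4 −1 = +5 stops.

5 stops brighter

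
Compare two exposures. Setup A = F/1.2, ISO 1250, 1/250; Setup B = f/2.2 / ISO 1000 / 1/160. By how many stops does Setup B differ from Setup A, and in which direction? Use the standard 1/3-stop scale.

Aperture: f/1.2 → f/1.4 → f/1.6 → f/1.8 → f/2 → f/2.2 — 1 2/3 stops stopped down (darker).
Shutter speed: 1/250 → 1/200 → 1/160 — 2/3 stop longer (brighter).
ISO: 1250 → 1000 — 1/3 stop dropped (darker).
Net: −1 2/3 +2/3 −1/3 = −1 1/3 stops.

1 1/3 stops darker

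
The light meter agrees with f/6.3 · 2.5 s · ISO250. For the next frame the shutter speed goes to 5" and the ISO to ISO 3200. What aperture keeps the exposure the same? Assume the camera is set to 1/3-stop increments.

Shutter speed: 2.5 → 3.2 → 4 → 5 — 1 stop longer (brighter).
ISO: 250 → 320 → 400 → 500 → 640 → 800 → 1000 → 1250 → 1600 → 2000 → 2500 → 3200 — 3 2/3 stops raised (brighter).
Net change so far: 4 2/3 stops brighter. Offset with the aperture: f/6.3 → f/7.1 → f/8 → f/9 → f/10 → f/11 → f/13 → f/14 → f/16 → f/18 → f/20 → f/22 → f/25 → f/29 → f/32.

f/32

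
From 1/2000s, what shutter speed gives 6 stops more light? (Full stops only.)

1/30s

Shutter speed: 1/2000 → 1/1000 → 1/500 → 1/250 → 1/125 → 1/60 → 1/30 — 6 stops longer (brighter).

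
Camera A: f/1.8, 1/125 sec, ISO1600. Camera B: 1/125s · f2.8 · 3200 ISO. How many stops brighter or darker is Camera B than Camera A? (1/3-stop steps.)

Aperture: f/1.8 → f/2 → f/2.2 → f/2.5 → f/2.8 — 1 1/3 stops stopped down (darker).
Shutter speed: unchanged.
ISO: 1600 → 2000 → 2500 → 3200 — 1 stop higher (brighter).
Net: −1 1/3 +1 = −1/3 stops.

1/3 stop darker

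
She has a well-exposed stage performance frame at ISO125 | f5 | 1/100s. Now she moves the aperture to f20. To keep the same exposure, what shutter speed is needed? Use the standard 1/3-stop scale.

1/6s

Aperture: f/5 → f/5.6 → f/6.3 → f/7.1 → f/8 → f/9 → f/10 → f/11 → f/13 → f/14 → f/16 → f/18 → f/20 — 4 stops stopped down (darker).
Need 4 stops brighter from the shutter speed: 1/100 → 1/80 → 1/60 → 1/50 → 1/40 → 1/30 → 1/25 → 1/20 → 1/15 → 1/13 → 1/10 → 1/8 → 1/6.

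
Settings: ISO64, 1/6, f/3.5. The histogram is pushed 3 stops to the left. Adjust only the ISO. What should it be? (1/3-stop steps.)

Underexposed by 3 stops → need 3 stops brighter.
ISO: 64 → 80 → 100 → 125 → 160 → 200 → 250 → 320 → 400 → 500.

ISO 500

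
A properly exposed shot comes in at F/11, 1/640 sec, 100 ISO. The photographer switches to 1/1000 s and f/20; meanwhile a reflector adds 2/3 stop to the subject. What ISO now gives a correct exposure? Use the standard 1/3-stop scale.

Scene light: 2/3 stop brighter.
Shutter speed: 1/640 → 1/800 → 1/1000 — 2/3 stop shorter (darker).
Aperture: f/11 → f/13 → f/14 → f/16 → f/18 → f/20 — 1 2/3 stops narrower (darker).
Net so far: 1 2/3 stops darker. ISO: 100 → 125 → 160 → 200 → 250 → 320.

ISO 320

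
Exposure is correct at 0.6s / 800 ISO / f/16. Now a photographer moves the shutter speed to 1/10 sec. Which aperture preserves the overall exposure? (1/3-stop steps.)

f/6.3

Shutter speed: 0.6 → 0.5 → 0.4 → 0.3 → 1/4 → 1/5 → 1/6 → 1/8 → 1/10 — 2 2/3 stops faster (darker).
Need 2 2/3 stops brighter from the aperture: f/16 → f/14 → f/13 → f/11 → f/10 → f/9 → f/8 → f/7.1 → f/6.3.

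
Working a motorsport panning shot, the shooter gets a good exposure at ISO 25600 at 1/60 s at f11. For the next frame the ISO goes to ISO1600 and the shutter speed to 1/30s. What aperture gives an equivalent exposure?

f/4

ISO: 25600 → 12800 → 6400 → 3200 → 1600 — 4 stops dropped (darker).
Shutter speed: 1/60 → 1/30 — 1 stop longer (brighter).
Net change so far: 3 stops darker. Offset with the aperture: f/11 → f/8 → f/5.6 → f/4.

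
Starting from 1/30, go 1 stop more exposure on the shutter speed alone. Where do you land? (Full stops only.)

Shutter speed: 1/30 → 1/15 — 1 stop slower (brighter).

1/15s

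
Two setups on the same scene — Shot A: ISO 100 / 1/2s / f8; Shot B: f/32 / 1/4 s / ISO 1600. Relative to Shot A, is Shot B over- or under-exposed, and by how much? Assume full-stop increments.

Aperture: f/8 → f/11 → f/16 → f/22 → f/32 — 4 stops smaller aperture (darker).
Shutter speed: 1/2 → 1/4 — 1 stop shorter (darker).
ISO: 100 → 200 → 400 → 800 → 1600 — 4 stops raised (brighter).
Net: −4 −1 +4 = −1 stop.

1 stop darker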